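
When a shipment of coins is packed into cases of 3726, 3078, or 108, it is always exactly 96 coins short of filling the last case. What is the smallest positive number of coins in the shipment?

Being 96 short of a full case of size k means N ≡ −96 (mod k), i.e. N + 96 is a multiple of each size.
3726 = 2 × 3^4 × 23
3078 = 2 × 3^4 × 19
108 = 2^2 × 3^3
LCM(3726, 3078, 108) = 2^2 × 3^4 × 19 × 23 = 141588.
Smallest positive N is 141588 − 96 = 141492.

141492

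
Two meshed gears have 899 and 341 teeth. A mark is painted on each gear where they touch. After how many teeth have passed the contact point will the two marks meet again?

9889 teeth

The first simultaneous occurrence is after LCM of the individual periods.
899 = 29 × 31
341 = 11 × 31
LCM(899, 341) = 11 × 29 × 31 = 9889.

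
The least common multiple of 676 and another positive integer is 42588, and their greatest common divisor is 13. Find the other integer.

gcd × lcm = product of the two integers, so the other integer is (13 × 42588) / 676 = 819.

819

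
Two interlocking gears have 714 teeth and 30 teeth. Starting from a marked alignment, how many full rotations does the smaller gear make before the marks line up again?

119 rotations

The first common completion time is the LCM of the periods.
714 = 2 × 3 × 7 × 17
30 = 2 × 3 × 5
LCM(714, 30) = 2 × 3 × 5 × 7 × 17 = 3570.
Rotations for period 30: 3570 / 30 = 119.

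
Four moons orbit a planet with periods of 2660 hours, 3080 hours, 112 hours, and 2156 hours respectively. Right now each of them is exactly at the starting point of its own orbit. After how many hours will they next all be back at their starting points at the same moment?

The first simultaneous occurrence is after LCM of the individual periods.
2660 = 2^2 × 5 × 7 × 19
3080 = 2^3 × 5 × 7 × 11
112 = 2^4 × 7
2156 = 2^2 × 7^2 × 11
LCM(2660, 3080, 112, 2156) = 2^4 × 5 × 7^2 × 11 × 19 = 819280.

819280 hours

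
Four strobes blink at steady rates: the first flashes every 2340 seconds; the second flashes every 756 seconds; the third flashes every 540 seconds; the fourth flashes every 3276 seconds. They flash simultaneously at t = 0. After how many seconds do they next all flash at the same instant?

The first simultaneous occurrence is after LCM of the individual periods.
2340 = 2^2 × 3^2 × 5 × 13
756 = 2^2 × 3^3 × 7
540 = 2^2 × 3^3 × 5
3276 = 2^2 × 3^2 × 7 × 13
LCM(2340, 756, 540, 3276) = 2^2 × 3^3 × 5 × 7 × 13 = 49140.

49140 seconds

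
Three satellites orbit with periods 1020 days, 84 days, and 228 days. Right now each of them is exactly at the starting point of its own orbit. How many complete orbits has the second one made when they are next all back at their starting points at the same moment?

The first common completion time is the LCM of the periods.
1020 = 2^2 × 3 × 5 × 17
84 = 2^2 × 3 × 7
228 = 2^2 × 3 × 19
LCM(1020, 84, 228) = 2^2 × 3 × 5 × 7 × 17 × 19 = 135660.
Orbits for period 84: 135660 / 84 = 1615.

1615 orbits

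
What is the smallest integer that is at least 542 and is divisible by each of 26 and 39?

546

The integer must be a common multiple of 26 and 39, so a multiple of their LCM.
26 = 2 × 13
39 = 3 × 13
LCM(26, 39) = 2 × 3 × 13 = 78.
Smallest multiple of 78 that is ≥ 542: ⌈542/78⌉ × 78 = 7 × 78 = 546.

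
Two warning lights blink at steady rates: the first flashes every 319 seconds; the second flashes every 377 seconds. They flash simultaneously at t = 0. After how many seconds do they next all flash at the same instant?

4147 seconds

They coincide at every common multiple of the periods; the first is the LCM.
319 = 11 × 29
377 = 13 × 29
LCM(319, 377) = 11 × 13 × 29 = 4147.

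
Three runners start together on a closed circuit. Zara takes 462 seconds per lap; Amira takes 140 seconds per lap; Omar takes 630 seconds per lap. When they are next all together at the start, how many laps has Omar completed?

They are all back at their starting positions together after one LCM of the periods.
462 = 2 × 3 × 7 × 11
140 = 2^2 × 5 × 7
630 = 2 × 3^2 × 5 × 7
LCM(462, 140, 630) = 2^2 × 3^2 × 5 × 7 × 11 = 13860.
Laps for period 630: 13860 / 630 = 22.

22 laps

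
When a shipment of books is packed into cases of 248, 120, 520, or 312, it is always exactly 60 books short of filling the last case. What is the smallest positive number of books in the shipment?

Being 60 short of a full case of size k means N ≡ −60 (mod k), i.e. N + 60 is a multiple of each size.
248 = 2^3 × 31
120 = 2^3 × 3 × 5
520 = 2^3 × 5 × 13
312 = 2^3 × 3 × 13
LCM(248, 120, 520, 312) = 2^3 × 3 × 5 × 13 × 31 = 48360.
Smallest positive N is 48360 − 60 = 48300.

48300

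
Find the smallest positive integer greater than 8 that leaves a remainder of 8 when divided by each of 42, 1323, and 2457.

34406

N − 8 must be a common multiple of 42, 1323, and 2457.
42 = 2 × 3 × 7
1323 = 3^3 × 7^2
2457 = 3^3 × 7 × 13
LCM(42, 1323, 2457) = 2 × 3^3 × 7^2 × 13 = 34398.
Smallest N > 8 is LCM + 8 = 34398 + 8 = 34406.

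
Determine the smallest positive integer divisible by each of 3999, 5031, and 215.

3999 = 3 × 31 × 43
5031 = 3^2 × 13 × 43
215 = 5 × 43
LCM(3999, 5031, 215) = 3^2 × 5 × 13 × 31 × 43 = 779805.

779805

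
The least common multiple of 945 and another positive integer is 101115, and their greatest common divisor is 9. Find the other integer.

963

gcd × lcm = product of the two integers, so the other integer is (9 × 101115) / 945 = 963.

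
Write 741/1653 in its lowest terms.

741 = 3 × 13 × 19
1653 = 3 × 19 × 29
gcd(741, 1653) = 3 × 19 = 57.
Divide numerator and denominator by 57: 741/1653 = 13/29.

13/29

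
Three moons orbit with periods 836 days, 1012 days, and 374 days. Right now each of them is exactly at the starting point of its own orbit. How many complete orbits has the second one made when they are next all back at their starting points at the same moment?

They are all back at their starting positions together after one LCM of the periods.
836 = 2^2 × 11 × 19
1012 = 2^2 × 11 × 23
374 = 2 × 11 × 17
LCM(836, 1012, 374) = 2^2 × 11 × 17 × 19 × 23 = 326876.
Orbits for period 1012: 326876 / 1012 = 323.

323 orbits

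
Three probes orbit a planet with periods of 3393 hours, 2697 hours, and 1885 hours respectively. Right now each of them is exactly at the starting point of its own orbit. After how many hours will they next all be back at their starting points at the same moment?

525915 hours

We need the least common multiple of the intervals.
3393 = 3^2 × 13 × 29
2697 = 3 × 29 × 31
1885 = 5 × 13 × 29
LCM(3393, 2697, 1885) = 3^2 × 5 × 13 × 29 × 31 = 525915.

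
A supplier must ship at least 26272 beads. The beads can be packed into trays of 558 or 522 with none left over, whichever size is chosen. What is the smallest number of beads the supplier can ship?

32364

The number of beads must be a common multiple of 558 and 522, so a multiple of their LCM.
558 = 2 × 3^2 × 31
522 = 2 × 3^2 × 29
LCM(558, 522) = 2 × 3^2 × 29 × 31 = 16182.
Smallest multiple of 16182 that is ≥ 26272: ⌈26272/16182⌉ × 16182 = 2 × 16182 = 32364.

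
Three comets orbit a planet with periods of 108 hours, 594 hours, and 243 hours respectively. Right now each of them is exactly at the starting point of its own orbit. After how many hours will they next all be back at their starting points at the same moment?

10692 hours

The first simultaneous occurrence is after LCM of the individual periods.
108 = 2^2 × 3^3
594 = 2 × 3^3 × 11
243 = 3^5
LCM(108, 594, 243) = 2^2 × 3^5 × 11 = 10692.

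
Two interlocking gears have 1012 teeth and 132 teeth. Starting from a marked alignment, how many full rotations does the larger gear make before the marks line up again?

3 rotations

They are all back at their starting positions together after one LCM of the periods.
1012 = 2^2 × 11 × 23
132 = 2^2 × 3 × 11
LCM(1012, 132) = 2^2 × 3 × 11 × 23 = 3036.
Rotations for period 1012: 3036 / 1012 = 3.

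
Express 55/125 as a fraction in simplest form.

55 = 5 × 11
125 = 5^3
gcd(55, 125) = 5.
Divide numerator and denominator by 5: 55/125 = 11/25.

11/25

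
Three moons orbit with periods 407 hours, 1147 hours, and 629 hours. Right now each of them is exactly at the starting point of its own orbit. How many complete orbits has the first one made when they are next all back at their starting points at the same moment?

527 orbits

They are all back at their starting positions together after one LCM of the periods.
407 = 11 × 37
1147 = 31 × 37
629 = 17 × 37
LCM(407, 1147, 629) = 11 × 17 × 31 × 37 = 214489.
Orbits for period 407: 214489 / 407 = 527.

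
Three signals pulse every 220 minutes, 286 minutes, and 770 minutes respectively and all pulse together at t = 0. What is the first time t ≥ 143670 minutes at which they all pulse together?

Joint pulses occur at multiples of LCM(220, 286, 770).
220 = 2^2 × 5 × 11
286 = 2 × 11 × 13
770 = 2 × 5 × 7 × 11
LCM(220, 286, 770) = 2^2 × 5 × 7 × 11 × 13 = 20020.
Smallest multiple of 20020 that is ≥ 143670: ⌈143670/20020⌉ × 20020 = 8 × 20020 = 160160.

160160 minutes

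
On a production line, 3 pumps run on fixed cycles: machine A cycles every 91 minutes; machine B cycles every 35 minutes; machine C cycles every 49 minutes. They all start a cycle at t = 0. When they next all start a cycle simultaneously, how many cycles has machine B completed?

91 cycles

The first common completion time is the LCM of the periods.
91 = 7 × 13
35 = 5 × 7
49 = 7^2
LCM(91, 35, 49) = 5 × 7^2 × 13 = 3185.
Cycles for period 35: 3185 / 35 = 91.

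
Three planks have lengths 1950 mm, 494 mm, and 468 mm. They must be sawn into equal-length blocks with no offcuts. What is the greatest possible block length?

This is the greatest common divisor of 1950, 494, and 468.
1950 = 2 × 3 × 5^2 × 13
494 = 2 × 13 × 19
468 = 2^2 × 3^2 × 13
gcd(1950, 494, 468) = 2 × 13 = 26.

26 mm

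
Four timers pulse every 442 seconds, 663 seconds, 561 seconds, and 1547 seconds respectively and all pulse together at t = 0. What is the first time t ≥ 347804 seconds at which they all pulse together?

Joint pulses occur at multiples of LCM(442, 663, 561, 1547).
442 = 2 × 13 × 17
663 = 3 × 13 × 17
561 = 3 × 11 × 17
1547 = 7 × 13 × 17
LCM(442, 663, 561, 1547) = 2 × 3 × 7 × 11 × 13 × 17 = 102102.
Smallest multiple of 102102 that is ≥ 347804: ⌈347804/102102⌉ × 102102 = 4 × 102102 = 408408.

408408 seconds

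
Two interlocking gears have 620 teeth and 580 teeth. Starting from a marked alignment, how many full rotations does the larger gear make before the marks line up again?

The first common completion time is the LCM of the periods.
620 = 2^2 × 5 × 31
580 = 2^2 × 5 × 29
LCM(620, 580) = 2^2 × 5 × 29 × 31 = 17980.
Rotations for period 620: 17980 / 620 = 29.

29 rotations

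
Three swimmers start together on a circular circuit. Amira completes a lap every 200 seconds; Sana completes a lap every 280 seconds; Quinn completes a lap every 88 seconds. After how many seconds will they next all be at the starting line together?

15400 seconds

The first simultaneous occurrence is after LCM of the individual periods.
200 = 2^3 × 5^2
280 = 2^3 × 5 × 7
88 = 2^3 × 11
LCM(200, 280, 88) = 2^3 × 5^2 × 7 × 11 = 15400.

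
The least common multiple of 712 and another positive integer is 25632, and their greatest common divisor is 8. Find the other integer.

288

gcd × lcm = product of the two integers, so the other integer is (8 × 25632) / 712 = 288.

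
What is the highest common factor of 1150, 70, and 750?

10

1150 = 2 × 5^2 × 23
70 = 2 × 5 × 7
750 = 2 × 3 × 5^3
gcd(1150, 70, 750) = 2 × 5 = 10.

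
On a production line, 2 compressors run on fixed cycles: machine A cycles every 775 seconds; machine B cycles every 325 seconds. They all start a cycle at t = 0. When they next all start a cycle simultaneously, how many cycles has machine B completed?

31 cycles

The first common completion time is the LCM of the periods.
775 = 5^2 × 31
325 = 5^2 × 13
LCM(775, 325) = 5^2 × 13 × 31 = 10075.
Cycles for period 325: 10075 / 325 = 31.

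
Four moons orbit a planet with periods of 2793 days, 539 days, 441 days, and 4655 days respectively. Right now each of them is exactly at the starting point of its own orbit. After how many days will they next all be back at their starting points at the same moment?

460845 days

We need the least common multiple of the intervals.
2793 = 3 × 7^2 × 19
539 = 7^2 × 11
441 = 3^2 × 7^2
4655 = 5 × 7^2 × 19
LCM(2793, 539, 441, 4655) = 3^2 × 5 × 7^2 × 11 × 19 = 460845.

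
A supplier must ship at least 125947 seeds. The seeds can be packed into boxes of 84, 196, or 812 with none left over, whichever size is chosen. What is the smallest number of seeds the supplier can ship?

The number of seeds must be a common multiple of 84, 196, and 812, so a multiple of their LCM.
84 = 2^2 × 3 × 7
196 = 2^2 × 7^2
812 = 2^2 × 7 × 29
LCM(84, 196, 812) = 2^2 × 3 × 7^2 × 29 = 17052.
Smallest multiple of 17052 that is ≥ 125947: ⌈125947/17052⌉ × 17052 = 8 × 17052 = 136416.

136416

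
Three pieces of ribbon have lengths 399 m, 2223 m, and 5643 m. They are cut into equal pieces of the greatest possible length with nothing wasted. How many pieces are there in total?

Piece length = gcd(399, 2223, 5643).
399 = 3 × 7 × 19
2223 = 3^2 × 13 × 19
5643 = 3^3 × 11 × 19
gcd(399, 2223, 5643) = 3 × 19 = 57.
Total pieces = 399/57 + 2223/57 + 5643/57 = 7 + 39 + 99 = 145.

145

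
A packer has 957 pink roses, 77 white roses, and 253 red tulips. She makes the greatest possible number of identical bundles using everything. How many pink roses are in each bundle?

Number of bundles = gcd(957, 77, 253).
957 = 3 × 11 × 29
77 = 7 × 11
253 = 11 × 23
gcd(957, 77, 253) = 11.
pink roses per bundle = 957 / 11 = 87.

87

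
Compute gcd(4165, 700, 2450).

35

4165 = 5 × 7^2 × 17
700 = 2^2 × 5^2 × 7
2450 = 2 × 5^2 × 7^2
gcd(4165, 700, 2450) = 5 × 7 = 35.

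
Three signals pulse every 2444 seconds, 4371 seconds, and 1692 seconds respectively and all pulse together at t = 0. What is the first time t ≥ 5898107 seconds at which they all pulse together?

Joint pulses occur at multiples of LCM(2444, 4371, 1692).
2444 = 2^2 × 13 × 47
4371 = 3 × 31 × 47
1692 = 2^2 × 3^2 × 47
LCM(2444, 4371, 1692) = 2^2 × 3^2 × 13 × 31 × 47 = 681876.
Smallest multiple of 681876 that is ≥ 5898107: ⌈5898107/681876⌉ × 681876 = 9 × 681876 = 6136884.

6136884 seconds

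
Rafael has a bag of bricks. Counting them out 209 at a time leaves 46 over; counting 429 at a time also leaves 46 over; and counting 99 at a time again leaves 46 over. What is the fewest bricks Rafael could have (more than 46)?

N − 46 must be a common multiple of 209, 429, and 99.
209 = 11 × 19
429 = 3 × 11 × 13
99 = 3^2 × 11
LCM(209, 429, 99) = 3^2 × 11 × 13 × 19 = 24453.
Smallest N > 46 is LCM + 46 = 24453 + 46 = 24499.

24499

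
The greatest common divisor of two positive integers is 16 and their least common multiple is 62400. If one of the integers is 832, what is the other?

1200

For two integers, gcd × lcm = product, so the other is (16 × 62400) / 832 = 998400 / 832 = 1200.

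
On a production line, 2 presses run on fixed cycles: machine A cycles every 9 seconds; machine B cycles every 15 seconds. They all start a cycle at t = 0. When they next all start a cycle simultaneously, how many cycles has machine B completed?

They are all back at their starting positions together after one LCM of the periods.
9 = 3^2
15 = 3 × 5
LCM(9, 15) = 3^2 × 5 = 45.
Cycles for period 15: 45 / 15 = 3.

3 cycles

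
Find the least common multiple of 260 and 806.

260 = 2^2 × 5 × 13
806 = 2 × 13 × 31
LCM(260, 806) = 2^2 × 5 × 13 × 31 = 8060.

8060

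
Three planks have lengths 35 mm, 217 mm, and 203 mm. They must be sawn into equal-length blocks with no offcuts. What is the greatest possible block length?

7 mm

The block length must divide every plank, so the greatest is gcd(35, 217, 203).
35 = 5 × 7
217 = 7 × 31
203 = 7 × 29
gcd(35, 217, 203) = 7.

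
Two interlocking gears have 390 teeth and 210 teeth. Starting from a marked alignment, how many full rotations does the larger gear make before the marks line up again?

The first common completion time is the LCM of the periods.
390 = 2 × 3 × 5 × 13
210 = 2 × 3 × 5 × 7
LCM(390, 210) = 2 × 3 × 5 × 7 × 13 = 2730.
Rotations for period 390: 2730 / 390 = 7.

7 rotations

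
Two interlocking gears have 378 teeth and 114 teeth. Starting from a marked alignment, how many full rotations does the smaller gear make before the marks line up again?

All finish a whole number of cycles simultaneously at t = LCM of the periods.
378 = 2 × 3^3 × 7
114 = 2 × 3 × 19
LCM(378, 114) = 2 × 3^3 × 7 × 19 = 7182.
Rotations for period 114: 7182 / 114 = 63.

63 rotations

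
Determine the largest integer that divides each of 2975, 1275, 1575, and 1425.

25

2975 = 5^2 × 7 × 17
1275 = 3 × 5^2 × 17
1575 = 3^2 × 5^2 × 7
1425 = 3 × 5^2 × 19
gcd(2975, 1275, 1575, 1425) = 5^2 = 25.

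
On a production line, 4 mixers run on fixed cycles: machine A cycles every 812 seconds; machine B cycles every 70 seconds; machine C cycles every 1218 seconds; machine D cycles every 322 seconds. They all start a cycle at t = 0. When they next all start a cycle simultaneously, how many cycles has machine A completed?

345 cycles

They are all back at their starting positions together after one LCM of the periods.
812 = 2^2 × 7 × 29
70 = 2 × 5 × 7
1218 = 2 × 3 × 7 × 29
322 = 2 × 7 × 23
LCM(812, 70, 1218, 322) = 2^2 × 3 × 5 × 7 × 23 × 29 = 280140.
Cycles for period 812: 280140 / 812 = 345.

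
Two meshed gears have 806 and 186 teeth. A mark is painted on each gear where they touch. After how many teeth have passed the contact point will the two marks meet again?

2418 teeth

The first simultaneous occurrence is after LCM of the individual periods.
806 = 2 × 13 × 31
186 = 2 × 3 × 31
LCM(806, 186) = 2 × 3 × 13 × 31 = 2418.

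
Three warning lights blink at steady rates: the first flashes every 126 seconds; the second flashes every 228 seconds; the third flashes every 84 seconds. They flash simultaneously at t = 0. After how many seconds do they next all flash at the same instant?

The first simultaneous occurrence is after LCM of the individual periods.
126 = 2 × 3^2 × 7
228 = 2^2 × 3 × 19
84 = 2^2 × 3 × 7
LCM(126, 228, 84) = 2^2 × 3^2 × 7 × 19 = 4788.

4788 seconds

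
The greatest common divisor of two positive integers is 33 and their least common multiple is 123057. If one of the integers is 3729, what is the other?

For two integers, gcd × lcm = product, so the other is (33 × 123057) / 3729 = 4060881 / 3729 = 1089.

1089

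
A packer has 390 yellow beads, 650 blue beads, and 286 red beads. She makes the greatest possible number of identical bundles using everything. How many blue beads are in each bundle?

25

Number of bundles = gcd(390, 650, 286).
390 = 2 × 3 × 5 × 13
650 = 2 × 5^2 × 13
286 = 2 × 11 × 13
gcd(390, 650, 286) = 2 × 13 = 26.
blue beads per bundle = 650 / 26 = 25.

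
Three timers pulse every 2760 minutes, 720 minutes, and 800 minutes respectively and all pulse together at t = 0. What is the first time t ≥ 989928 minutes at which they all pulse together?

993600 minutes

Joint pulses occur at multiples of LCM(2760, 720, 800).
2760 = 2^3 × 3 × 5 × 23
720 = 2^4 × 3^2 × 5
800 = 2^5 × 5^2
LCM(2760, 720, 800) = 2^5 × 3^2 × 5^2 × 23 = 165600.
Smallest multiple of 165600 that is ≥ 989928: ⌈989928/165600⌉ × 165600 = 6 × 165600 = 993600.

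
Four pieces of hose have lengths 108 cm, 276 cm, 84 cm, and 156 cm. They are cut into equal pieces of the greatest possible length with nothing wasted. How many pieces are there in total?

Piece length = gcd(108, 276, 84, 156).
108 = 2^2 × 3^3
276 = 2^2 × 3 × 23
84 = 2^2 × 3 × 7
156 = 2^2 × 3 × 13
gcd(108, 276, 84, 156) = 2^2 × 3 = 12.
Total pieces = 108/12 + 276/12 + 84/12 + 156/12 = 9 + 23 + 7 + 13 = 52.

52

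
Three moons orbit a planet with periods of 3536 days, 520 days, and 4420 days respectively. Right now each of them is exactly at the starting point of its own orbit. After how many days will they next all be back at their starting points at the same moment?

17680 days

They coincide at every common multiple of the periods; the first is the LCM.
3536 = 2^4 × 13 × 17
520 = 2^3 × 5 × 13
4420 = 2^2 × 5 × 13 × 17
LCM(3536, 520, 4420) = 2^4 × 5 × 13 × 17 = 17680.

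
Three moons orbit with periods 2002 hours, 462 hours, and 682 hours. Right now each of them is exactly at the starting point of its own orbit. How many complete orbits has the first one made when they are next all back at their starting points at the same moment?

93 orbits

All finish a whole number of cycles simultaneously at t = LCM of the periods.
2002 = 2 × 7 × 11 × 13
462 = 2 × 3 × 7 × 11
682 = 2 × 11 × 31
LCM(2002, 462, 682) = 2 × 3 × 7 × 11 × 13 × 31 = 186186.
Orbits for period 2002: 186186 / 2002 = 93.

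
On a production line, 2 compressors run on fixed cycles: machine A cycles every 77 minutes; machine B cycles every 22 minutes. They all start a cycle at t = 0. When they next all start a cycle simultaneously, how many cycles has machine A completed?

2 cycles

All finish a whole number of cycles simultaneously at t = LCM of the periods.
77 = 7 × 11
22 = 2 × 11
LCM(77, 22) = 2 × 7 × 11 = 154.
Cycles for period 77: 154 / 77 = 2.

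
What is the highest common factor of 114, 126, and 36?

114 = 2 × 3 × 19
126 = 2 × 3^2 × 7
36 = 2^2 × 3^2
gcd(114, 126, 36) = 2 × 3 = 6.

6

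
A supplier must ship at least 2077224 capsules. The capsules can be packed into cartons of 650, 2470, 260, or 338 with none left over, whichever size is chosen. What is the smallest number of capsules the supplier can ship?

The number of capsules must be a common multiple of 650, 2470, 260, and 338, so a multiple of their LCM.
650 = 2 × 5^2 × 13
2470 = 2 × 5 × 13 × 19
260 = 2^2 × 5 × 13
338 = 2 × 13^2
LCM(650, 2470, 260, 338) = 2^2 × 5^2 × 13^2 × 19 = 321100.
Smallest multiple of 321100 that is ≥ 2077224: ⌈2077224/321100⌉ × 321100 = 7 × 321100 = 2247700.

2247700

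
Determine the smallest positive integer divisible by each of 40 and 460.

920

40 = 2^3 × 5
460 = 2^2 × 5 × 23
LCM(40, 460) = 2^3 × 5 × 23 = 920.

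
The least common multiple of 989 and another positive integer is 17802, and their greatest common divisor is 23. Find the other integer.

gcd × lcm = product of the two integers, so the other integer is (23 × 17802) / 989 = 414.

414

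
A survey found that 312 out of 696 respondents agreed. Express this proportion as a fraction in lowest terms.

312 = 2^3 × 3 × 13
696 = 2^3 × 3 × 29
gcd(312, 696) = 2^3 × 3 = 24.
Divide numerator and denominator by 24: 312/696 = 13/29.

13/29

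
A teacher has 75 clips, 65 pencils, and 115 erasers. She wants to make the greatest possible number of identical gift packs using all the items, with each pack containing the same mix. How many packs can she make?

The pack count must divide each quantity, so the greatest is gcd(75, 65, 115).
75 = 3 × 5^2
65 = 5 × 13
115 = 5 × 23
gcd(75, 65, 115) = 5.

5 packs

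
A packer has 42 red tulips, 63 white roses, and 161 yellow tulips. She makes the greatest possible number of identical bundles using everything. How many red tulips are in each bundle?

Number of bundles = gcd(42, 63, 161).
42 = 2 × 3 × 7
63 = 3^2 × 7
161 = 7 × 23
gcd(42, 63, 161) = 7.
red tulips per bundle = 42 / 7 = 6.

6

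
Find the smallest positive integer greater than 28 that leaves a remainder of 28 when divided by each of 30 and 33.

N − 28 must be a common multiple of 30 and 33.
30 = 2 × 3 × 5
33 = 3 × 11
LCM(30, 33) = 2 × 3 × 5 × 11 = 330.
Smallest N > 28 is LCM + 28 = 330 + 28 = 358.

358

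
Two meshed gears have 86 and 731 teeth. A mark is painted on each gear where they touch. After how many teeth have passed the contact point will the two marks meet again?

1462 teeth

The first simultaneous occurrence is after LCM of the individual periods.
86 = 2 × 43
731 = 17 × 43
LCM(86, 731) = 2 × 17 × 43 = 1462.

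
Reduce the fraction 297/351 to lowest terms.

297 = 3^3 × 11
351 = 3^3 × 13
gcd(297, 351) = 3^3 = 27.
Divide numerator and denominator by 27: 297/351 = 11/13.

11/13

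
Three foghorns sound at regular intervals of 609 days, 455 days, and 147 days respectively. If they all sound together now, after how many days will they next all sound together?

We need the least common multiple of the intervals.
609 = 3 × 7 × 29
455 = 5 × 7 × 13
147 = 3 × 7^2
LCM(609, 455, 147) = 3 × 5 × 7^2 × 13 × 29 = 277095.

277095 days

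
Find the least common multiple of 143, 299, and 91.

143 = 11 × 13
299 = 13 × 23
91 = 7 × 13
LCM(143, 299, 91) = 7 × 11 × 13 × 23 = 23023.

23023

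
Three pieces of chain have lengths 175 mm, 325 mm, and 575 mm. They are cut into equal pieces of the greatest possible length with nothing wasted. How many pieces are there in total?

43

Piece length = gcd(175, 325, 575).
175 = 5^2 × 7
325 = 5^2 × 13
575 = 5^2 × 23
gcd(175, 325, 575) = 5^2 = 25.
Total pieces = 175/25 + 325/25 + 575/25 = 7 + 13 + 23 = 43.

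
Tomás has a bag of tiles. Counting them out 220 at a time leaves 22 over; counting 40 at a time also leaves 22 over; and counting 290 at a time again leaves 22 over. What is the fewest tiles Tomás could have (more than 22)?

N − 22 must be a common multiple of 220, 40, and 290.
220 = 2^2 × 5 × 11
40 = 2^3 × 5
290 = 2 × 5 × 29
LCM(220, 40, 290) = 2^3 × 5 × 11 × 29 = 12760.
Smallest N > 22 is LCM + 22 = 12760 + 22 = 12782.

12782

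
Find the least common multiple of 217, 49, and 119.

217 = 7 × 31
49 = 7^2
119 = 7 × 17
LCM(217, 49, 119) = 7^2 × 17 × 31 = 25823.

25823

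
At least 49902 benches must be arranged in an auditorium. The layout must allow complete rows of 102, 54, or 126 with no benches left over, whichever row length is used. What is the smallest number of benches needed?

51408

The number of benches must be a common multiple of 102, 54, and 126, so a multiple of their LCM.
102 = 2 × 3 × 17
54 = 2 × 3^3
126 = 2 × 3^2 × 7
LCM(102, 54, 126) = 2 × 3^3 × 7 × 17 = 6426.
Smallest multiple of 6426 that is ≥ 49902: ⌈49902/6426⌉ × 6426 = 8 × 6426 = 51408.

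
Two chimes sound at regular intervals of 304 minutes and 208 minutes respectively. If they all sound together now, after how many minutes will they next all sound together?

3952 minutes

The first simultaneous occurrence is after LCM of the individual periods.
304 = 2^4 × 19
208 = 2^4 × 13
LCM(304, 208) = 2^4 × 13 × 19 = 3952.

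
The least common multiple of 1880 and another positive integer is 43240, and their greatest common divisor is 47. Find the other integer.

1081

gcd × lcm = product of the two integers, so the other integer is (47 × 43240) / 1880 = 1081.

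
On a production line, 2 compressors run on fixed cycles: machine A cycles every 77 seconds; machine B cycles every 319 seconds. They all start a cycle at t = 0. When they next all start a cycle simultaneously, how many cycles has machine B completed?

7 cycles

The first common completion time is the LCM of the periods.
77 = 7 × 11
319 = 11 × 29
LCM(77, 319) = 7 × 11 × 29 = 2233.
Cycles for period 319: 2233 / 319 = 7.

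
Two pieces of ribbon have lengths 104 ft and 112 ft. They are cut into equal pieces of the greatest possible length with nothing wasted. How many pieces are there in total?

Piece length = gcd(104, 112).
104 = 2^3 × 13
112 = 2^4 × 7
gcd(104, 112) = 2^3 = 8.
Total pieces = 104/8 + 112/8 = 13 + 14 = 27.

27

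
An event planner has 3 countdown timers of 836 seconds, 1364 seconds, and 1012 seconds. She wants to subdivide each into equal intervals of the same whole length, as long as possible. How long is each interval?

44 seconds

The interval must divide each timer length; the longest such is the gcd.
836 = 2^2 × 11 × 19
1364 = 2^2 × 11 × 31
1012 = 2^2 × 11 × 23
gcd(836, 1364, 1012) = 2^2 × 11 = 44.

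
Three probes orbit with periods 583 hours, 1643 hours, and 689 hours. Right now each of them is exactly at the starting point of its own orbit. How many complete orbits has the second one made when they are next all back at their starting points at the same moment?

143 orbits

All finish a whole number of cycles simultaneously at t = LCM of the periods.
583 = 11 × 53
1643 = 31 × 53
689 = 13 × 53
LCM(583, 1643, 689) = 11 × 13 × 31 × 53 = 234949.
Orbits for period 1643: 234949 / 1643 = 143.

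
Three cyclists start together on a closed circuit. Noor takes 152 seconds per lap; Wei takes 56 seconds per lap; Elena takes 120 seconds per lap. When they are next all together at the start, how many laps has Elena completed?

The first common completion time is the LCM of the periods.
152 = 2^3 × 19
56 = 2^3 × 7
120 = 2^3 × 3 × 5
LCM(152, 56, 120) = 2^3 × 3 × 5 × 7 × 19 = 15960.
Laps for period 120: 15960 / 120 = 133.

133 laps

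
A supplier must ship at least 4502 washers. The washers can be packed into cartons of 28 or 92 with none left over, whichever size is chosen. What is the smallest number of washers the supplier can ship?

4508

The number of washers must be a common multiple of 28 and 92, so a multiple of their LCM.
28 = 2^2 × 7
92 = 2^2 × 23
LCM(28, 92) = 2^2 × 7 × 23 = 644.
Smallest multiple of 644 that is ≥ 4502: ⌈4502/644⌉ × 644 = 7 × 644 = 4508.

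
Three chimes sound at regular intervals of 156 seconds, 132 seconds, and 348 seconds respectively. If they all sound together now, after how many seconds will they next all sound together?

We need the least common multiple of the intervals.
156 = 2^2 × 3 × 13
132 = 2^2 × 3 × 11
348 = 2^2 × 3 × 29
LCM(156, 132, 348) = 2^2 × 3 × 11 × 13 × 29 = 49764.

49764 seconds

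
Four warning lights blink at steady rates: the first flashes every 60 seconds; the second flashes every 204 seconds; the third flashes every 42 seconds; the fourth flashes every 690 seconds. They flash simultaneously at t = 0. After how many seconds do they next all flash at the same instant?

The first simultaneous occurrence is after LCM of the individual periods.
60 = 2^2 × 3 × 5
204 = 2^2 × 3 × 17
42 = 2 × 3 × 7
690 = 2 × 3 × 5 × 23
LCM(60, 204, 42, 690) = 2^2 × 3 × 5 × 7 × 17 × 23 = 164220.

164220 seconds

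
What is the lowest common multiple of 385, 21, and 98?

385 = 5 × 7 × 11
21 = 3 × 7
98 = 2 × 7^2
LCM(385, 21, 98) = 2 × 3 × 5 × 7^2 × 11 = 16170.

16170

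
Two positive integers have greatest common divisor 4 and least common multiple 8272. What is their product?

33088

For any two positive integers, gcd × lcm = product = 4 × 8272 = 33088.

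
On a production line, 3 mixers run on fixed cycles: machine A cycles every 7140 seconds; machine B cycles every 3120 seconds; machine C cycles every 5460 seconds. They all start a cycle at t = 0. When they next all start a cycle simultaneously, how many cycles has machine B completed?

119 cycles

All finish a whole number of cycles simultaneously at t = LCM of the periods.
7140 = 2^2 × 3 × 5 × 7 × 17
3120 = 2^4 × 3 × 5 × 13
5460 = 2^2 × 3 × 5 × 7 × 13
LCM(7140, 3120, 5460) = 2^4 × 3 × 5 × 7 × 13 × 17 = 371280.
Cycles for period 3120: 371280 / 3120 = 119.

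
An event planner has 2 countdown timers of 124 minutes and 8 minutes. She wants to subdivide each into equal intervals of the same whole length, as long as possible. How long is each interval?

4 minutes

The interval must divide each timer length; the longest such is the gcd.
124 = 2^2 × 31
8 = 2^3
gcd(124, 8) = 2^2 = 4.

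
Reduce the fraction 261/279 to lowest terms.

261 = 3^2 × 29
279 = 3^2 × 31
gcd(261, 279) = 3^2 = 9.
Divide numerator and denominator by 9: 261/279 = 29/31.

29/31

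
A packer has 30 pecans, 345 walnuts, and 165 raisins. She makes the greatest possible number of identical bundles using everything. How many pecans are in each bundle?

Number of bundles = gcd(30, 345, 165).
30 = 2 × 3 × 5
345 = 3 × 5 × 23
165 = 3 × 5 × 11
gcd(30, 345, 165) = 3 × 5 = 15.
pecans per bundle = 30 / 15 = 2.

2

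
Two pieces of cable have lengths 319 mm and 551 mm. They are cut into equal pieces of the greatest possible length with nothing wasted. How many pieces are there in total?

30

Piece length = gcd(319, 551).
319 = 11 × 29
551 = 19 × 29
gcd(319, 551) = 29.
Total pieces = 319/29 + 551/29 = 11 + 19 = 30.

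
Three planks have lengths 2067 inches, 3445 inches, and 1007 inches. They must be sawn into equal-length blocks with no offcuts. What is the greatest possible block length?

53 inches

The block length must divide every plank, so the greatest is gcd(2067, 3445, 1007).
2067 = 3 × 13 × 53
3445 = 5 × 13 × 53
1007 = 19 × 53
gcd(2067, 3445, 1007) = 53.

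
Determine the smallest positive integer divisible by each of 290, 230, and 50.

33350

290 = 2 × 5 × 29
230 = 2 × 5 × 23
50 = 2 × 5^2
LCM(290, 230, 50) = 2 × 5^2 × 23 × 29 = 33350.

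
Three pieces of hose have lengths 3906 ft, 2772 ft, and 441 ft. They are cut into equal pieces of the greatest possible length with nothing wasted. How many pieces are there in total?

Piece length = gcd(3906, 2772, 441).
3906 = 2 × 3^2 × 7 × 31
2772 = 2^2 × 3^2 × 7 × 11
441 = 3^2 × 7^2
gcd(3906, 2772, 441) = 3^2 × 7 = 63.
Total pieces = 3906/63 + 2772/63 + 441/63 = 62 + 44 + 7 = 113.

113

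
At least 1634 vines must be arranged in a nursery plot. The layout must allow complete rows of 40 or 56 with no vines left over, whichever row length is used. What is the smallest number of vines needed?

1680

The number of vines must be a common multiple of 40 and 56, so a multiple of their LCM.
40 = 2^3 × 5
56 = 2^3 × 7
LCM(40, 56) = 2^3 × 5 × 7 = 280.
Smallest multiple of 280 that is ≥ 1634: ⌈1634/280⌉ × 280 = 6 × 280 = 1680.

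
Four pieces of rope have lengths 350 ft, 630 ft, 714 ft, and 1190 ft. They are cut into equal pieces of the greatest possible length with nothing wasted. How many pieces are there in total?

Piece length = gcd(350, 630, 714, 1190).
350 = 2 × 5^2 × 7
630 = 2 × 3^2 × 5 × 7
714 = 2 × 3 × 7 × 17
1190 = 2 × 5 × 7 × 17
gcd(350, 630, 714, 1190) = 2 × 7 = 14.
Total pieces = 350/14 + 630/14 + 714/14 + 1190/14 = 25 + 45 + 51 + 85 = 206.

206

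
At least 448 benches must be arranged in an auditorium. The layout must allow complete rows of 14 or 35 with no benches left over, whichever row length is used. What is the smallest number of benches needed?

The number of benches must be a common multiple of 14 and 35, so a multiple of their LCM.
14 = 2 × 7
35 = 5 × 7
LCM(14, 35) = 2 × 5 × 7 = 70.
Smallest multiple of 70 that is ≥ 448: ⌈448/70⌉ × 70 = 7 × 70 = 490.

490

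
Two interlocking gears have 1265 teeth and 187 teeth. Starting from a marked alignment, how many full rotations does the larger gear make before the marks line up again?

17 rotations

All finish a whole number of cycles simultaneously at t = LCM of the periods.
1265 = 5 × 11 × 23
187 = 11 × 17
LCM(1265, 187) = 5 × 11 × 17 × 23 = 21505.
Rotations for period 1265: 21505 / 1265 = 17.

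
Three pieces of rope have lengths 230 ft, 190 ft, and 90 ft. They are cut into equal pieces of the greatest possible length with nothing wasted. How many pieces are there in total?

51

Piece length = gcd(230, 190, 90).
230 = 2 × 5 × 23
190 = 2 × 5 × 19
90 = 2 × 3^2 × 5
gcd(230, 190, 90) = 2 × 5 = 10.
Total pieces = 230/10 + 190/10 + 90/10 = 23 + 19 + 9 = 51.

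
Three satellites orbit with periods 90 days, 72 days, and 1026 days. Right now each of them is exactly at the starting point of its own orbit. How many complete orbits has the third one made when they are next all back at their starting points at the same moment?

20 orbits

All finish a whole number of cycles simultaneously at t = LCM of the periods.
90 = 2 × 3^2 × 5
72 = 2^3 × 3^2
1026 = 2 × 3^3 × 19
LCM(90, 72, 1026) = 2^3 × 3^3 × 5 × 19 = 20520.
Orbits for period 1026: 20520 / 1026 = 20.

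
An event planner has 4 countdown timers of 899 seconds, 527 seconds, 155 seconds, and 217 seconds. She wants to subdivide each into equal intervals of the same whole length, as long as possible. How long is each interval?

The interval must divide each timer length; the longest such is the gcd.
899 = 29 × 31
527 = 17 × 31
155 = 5 × 31
217 = 7 × 31
gcd(899, 527, 155, 217) = 31.

31 seconds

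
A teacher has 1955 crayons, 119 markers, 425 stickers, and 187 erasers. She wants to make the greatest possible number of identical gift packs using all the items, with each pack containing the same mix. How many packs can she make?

17 packs

The pack count must divide each quantity, so the greatest is gcd(1955, 119, 425, 187).
1955 = 5 × 17 × 23
119 = 7 × 17
425 = 5^2 × 17
187 = 11 × 17
gcd(1955, 119, 425, 187) = 17.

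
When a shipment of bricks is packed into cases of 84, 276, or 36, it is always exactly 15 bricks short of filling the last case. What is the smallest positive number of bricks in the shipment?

5781

Being 15 short of a full case of size k means N ≡ −15 (mod k), i.e. N + 15 is a multiple of each size.
84 = 2^2 × 3 × 7
276 = 2^2 × 3 × 23
36 = 2^2 × 3^2
LCM(84, 276, 36) = 2^2 × 3^2 × 7 × 23 = 5796.
Smallest positive N is 5796 − 15 = 5781.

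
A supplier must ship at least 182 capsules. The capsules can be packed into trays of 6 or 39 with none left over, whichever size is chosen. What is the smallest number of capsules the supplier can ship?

234

The number of capsules must be a common multiple of 6 and 39, so a multiple of their LCM.
6 = 2 × 3
39 = 3 × 13
LCM(6, 39) = 2 × 3 × 13 = 78.
Smallest multiple of 78 that is ≥ 182: ⌈182/78⌉ × 78 = 3 × 78 = 234.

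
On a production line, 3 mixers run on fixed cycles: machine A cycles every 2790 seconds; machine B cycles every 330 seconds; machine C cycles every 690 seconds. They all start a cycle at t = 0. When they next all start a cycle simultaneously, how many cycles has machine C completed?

The first common completion time is the LCM of the periods.
2790 = 2 × 3^2 × 5 × 31
330 = 2 × 3 × 5 × 11
690 = 2 × 3 × 5 × 23
LCM(2790, 330, 690) = 2 × 3^2 × 5 × 11 × 23 × 31 = 705870.
Cycles for period 690: 705870 / 690 = 1023.

1023 cycles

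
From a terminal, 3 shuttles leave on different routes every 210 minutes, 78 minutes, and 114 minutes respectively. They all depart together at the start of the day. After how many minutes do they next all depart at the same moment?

51870 minutes

We need the least common multiple of the intervals.
210 = 2 × 3 × 5 × 7
78 = 2 × 3 × 13
114 = 2 × 3 × 19
LCM(210, 78, 114) = 2 × 3 × 5 × 7 × 13 × 19 = 51870.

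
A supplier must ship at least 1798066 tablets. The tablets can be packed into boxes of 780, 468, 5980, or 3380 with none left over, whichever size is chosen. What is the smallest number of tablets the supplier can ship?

The number of tablets must be a common multiple of 780, 468, 5980, and 3380, so a multiple of their LCM.
780 = 2^2 × 3 × 5 × 13
468 = 2^2 × 3^2 × 13
5980 = 2^2 × 5 × 13 × 23
3380 = 2^2 × 5 × 13^2
LCM(780, 468, 5980, 3380) = 2^2 × 3^2 × 5 × 13^2 × 23 = 699660.
Smallest multiple of 699660 that is ≥ 1798066: ⌈1798066/699660⌉ × 699660 = 3 × 699660 = 2098980.

2098980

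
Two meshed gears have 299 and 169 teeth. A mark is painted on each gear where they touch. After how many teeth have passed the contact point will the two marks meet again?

We need the least common multiple of the intervals.
299 = 13 × 23
169 = 13^2
LCM(299, 169) = 13^2 × 23 = 3887.

3887 teeth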